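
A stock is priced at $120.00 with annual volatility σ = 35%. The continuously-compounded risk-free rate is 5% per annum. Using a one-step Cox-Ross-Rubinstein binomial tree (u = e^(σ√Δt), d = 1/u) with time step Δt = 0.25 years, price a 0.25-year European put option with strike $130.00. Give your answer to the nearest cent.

CRR parameters: u = e^(σ√Δt) = e^(0.35·√0.25) = 1.1912, d = 1/u = 0.8395
Per-period rate: rΔt = 0.05·0.25 = 0.0125, so R = e^0.0125 = 1.0126
Risk-neutral probability p = (e^0.0125 − 0.8395)/(1.1912 − 0.8395) = 0.1731/0.3518 = 0.4921
Terminal stock prices: S_u = 142.9, S_d = 100.7
Terminal payoffs (K − S): max(-12.95, 0) = 0, max(29.27, 0) = 29.27
Node 0 (S = 120): V_0 = e^(−0.0125)·[0.4921·0.0000 + 0.5079·29.2652] = 14.6786

$14.68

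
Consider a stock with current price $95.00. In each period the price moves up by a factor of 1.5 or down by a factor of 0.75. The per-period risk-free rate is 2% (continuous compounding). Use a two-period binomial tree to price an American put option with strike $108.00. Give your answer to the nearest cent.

Risk-neutral probability p = (e^0.02 − 0.75)/(1.5 − 0.75) = 0.2702/0.7500 = 0.3603
Terminal stock prices: S_uu = 213.8, S_ud = 106.9, S_dd = 53.44
Terminal payoffs (K − S): max(-105.8, 0) = 0, max(1.125, 0) = 1.125, max(54.56, 0) = 54.56
Node u (S = 142.5): continuation = e^(−0.02)·[0.3603·0.0000 + 0.6397·1.1250] = 0.7054; exercise value = 0.0000 ≤ continuation, so V_u = 0.7054
Node d (S = 71.25): continuation = e^(−0.02)·[0.3603·1.1250 + 0.6397·54.5625] = 34.6115; exercise value = 36.7500 > continuation, so V_d = 36.7500 (exercise)
Node 0 (S = 95): continuation = e^(−0.02)·[0.3603·0.7054 + 0.6397·36.7500] = 23.2937; exercise value = 13.0000 ≤ continuation, so V_0 = 23.2937

$23.29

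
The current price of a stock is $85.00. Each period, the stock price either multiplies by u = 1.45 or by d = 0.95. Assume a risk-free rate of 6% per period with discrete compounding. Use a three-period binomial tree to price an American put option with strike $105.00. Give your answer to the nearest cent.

$20.00

Risk-neutral probability p = (1 + 0.06 − 0.95)/(1.45 − 0.95) = 0.1100/0.5000 = 0.2200
Terminal stock prices: S_uuu = 259.1, S_uud = 169.8, S_udd = 111.2, S_ddd = 72.88
Terminal payoffs (K − S): max(-154.1, 0) = 0, max(-64.78, 0) = 0, max(-6.233, 0) = 0, max(32.12, 0) = 32.12
Node uu (S = 178.7): continuation = 1/1.06·[0.2200·0.0000 + 0.7800·0.0000] = 0.0000; exercise value = 0.0000 ≤ continuation, so V_uu = 0.0000
Node ud (S = 117.1): continuation = 1/1.06·[0.2200·0.0000 + 0.7800·0.0000] = 0.0000; exercise value = 0.0000 ≤ continuation, so V_ud = 0.0000
Node dd (S = 76.71): continuation = 1/1.06·[0.2200·0.0000 + 0.7800·32.1231] = 23.6378; exercise value = 28.2875 > continuation, so V_dd = 28.2875 (exercise)
Node u (S = 123.2): continuation = 1/1.06·[0.2200·0.0000 + 0.7800·0.0000] = 0.0000; exercise value = 0.0000 ≤ continuation, so V_u = 0.0000
Node d (S = 80.75): continuation = 1/1.06·[0.2200·0.0000 + 0.7800·28.2875] = 20.8153; exercise value = 24.2500 > continuation, so V_d = 24.2500 (exercise)
Node 0 (S = 85): continuation = 1/1.06·[0.2200·0.0000 + 0.7800·24.2500] = 17.8443; exercise value = 20.0000 > continuation, so V_0 = 20.0000 (exercise)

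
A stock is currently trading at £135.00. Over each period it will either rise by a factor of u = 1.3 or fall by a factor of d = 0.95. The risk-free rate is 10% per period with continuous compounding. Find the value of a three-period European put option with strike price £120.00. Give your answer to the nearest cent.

£0.54

Risk-neutral probability p = (e^0.1 − 0.95)/(1.3 − 0.95) = 0.1552/0.3500 = 0.4433
Terminal stock prices: S_uuu = 296.6, S_uud = 216.7, S_udd = 158.4, S_ddd = 115.7
Terminal payoffs (K − S): max(-176.6, 0) = 0, max(-96.74, 0) = 0, max(-38.39, 0) = 0, max(4.254, 0) = 4.254
Node uu (S = 228.2): V_uu = e^(−0.1)·[0.4433·0.0000 + 0.5567·0.0000] = 0.0000
Node ud (S = 166.7): V_ud = e^(−0.1)·[0.4433·0.0000 + 0.5567·0.0000] = 0.0000
Node dd (S = 121.8): V_dd = e^(−0.1)·[0.4433·0.0000 + 0.5567·4.2544] = 2.1429
Node u (S = 175.5): V_u = e^(−0.1)·[0.4433·0.0000 + 0.5567·0.0000] = 0.0000
Node d (S = 128.2): V_d = e^(−0.1)·[0.4433·0.0000 + 0.5567·2.1429] = 1.0793
Node 0 (S = 135): V_0 = e^(−0.1)·[0.4433·0.0000 + 0.5567·1.0793] = 0.5436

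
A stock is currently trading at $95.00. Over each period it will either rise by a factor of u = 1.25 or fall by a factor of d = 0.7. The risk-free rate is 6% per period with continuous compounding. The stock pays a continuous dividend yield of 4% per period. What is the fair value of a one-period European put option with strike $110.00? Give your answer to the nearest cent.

$17.12

Per-period risk-free factor R = e^0.06 = 1.0618; dividend-adjusted growth = e^(0.06−0.04) = 1.0202.
Risk-neutral probability p = (1.0202 − 0.7)/(1.25 − 0.7) = 0.3202/0.5500 = 0.5822
Terminal stock prices: S_u = 118.8, S_d = 66.5
Terminal payoffs (K − S): max(-8.75, 0) = 0, max(43.5, 0) = 43.5
Node 0 (S = 95): V_0 = e^(−0.06)·[0.5822·0.0000 + 0.4178·43.5000] = 17.1166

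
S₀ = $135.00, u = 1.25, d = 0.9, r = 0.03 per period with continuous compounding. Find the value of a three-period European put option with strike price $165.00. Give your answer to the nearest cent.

Risk-neutral probability p = (e^0.03 − 0.9)/(1.25 − 0.9) = 0.1305/0.3500 = 0.3727
Terminal stock prices: S_uuu = 263.7, S_uud = 189.8, S_udd = 136.7, S_ddd = 98.42
Terminal payoffs (K − S): max(-98.67, 0) = 0, max(-24.84, 0) = 0, max(28.31, 0) = 28.31, max(66.58, 0) = 66.58
Node uu (S = 210.9): V_uu = e^(−0.03)·[0.3727·0.0000 + 0.6273·0.0000] = 0.0000
Node ud (S = 151.9): V_ud = e^(−0.03)·[0.3727·0.0000 + 0.6273·28.3125] = 17.2348
Node dd (S = 109.4): V_dd = e^(−0.03)·[0.3727·28.3125 + 0.6273·66.5850] = 50.7735
Node u (S = 168.8): V_u = e^(−0.03)·[0.3727·0.0000 + 0.6273·17.2348] = 10.4914
Node d (S = 121.5): V_d = e^(−0.03)·[0.3727·17.2348 + 0.6273·50.7735] = 37.1416
Node 0 (S = 135): V_0 = e^(−0.03)·[0.3727·10.4914 + 0.6273·37.1416] = 26.4042

$26.40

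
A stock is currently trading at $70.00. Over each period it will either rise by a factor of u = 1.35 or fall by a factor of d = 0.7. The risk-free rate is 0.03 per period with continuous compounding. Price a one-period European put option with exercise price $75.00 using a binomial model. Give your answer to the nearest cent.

$12.40

Risk-neutral probability p = (e^0.03 − 0.7)/(1.35 − 0.7) = 0.3305/0.6500 = 0.5084
Terminal stock prices: S_u = 94.5, S_d = 49
Terminal payoffs (K − S): max(-19.5, 0) = 0, max(26, 0) = 26
Node 0 (S = 70): V_0 = e^(−0.03)·[0.5084·0.0000 + 0.4916·26.0000] = 12.4041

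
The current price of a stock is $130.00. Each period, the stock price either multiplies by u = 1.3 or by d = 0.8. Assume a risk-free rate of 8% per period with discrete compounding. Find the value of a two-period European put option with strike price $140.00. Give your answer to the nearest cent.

$11.46

Risk-neutral probability p = (1 + 0.08 − 0.8)/(1.3 − 0.8) = 0.2800/0.5000 = 0.5600
Terminal stock prices: S_uu = 219.7, S_ud = 135.2, S_dd = 83.2
Terminal payoffs (K − S): max(-79.7, 0) = 0, max(4.8, 0) = 4.8, max(56.8, 0) = 56.8
Node u (S = 169): V_u = 1/1.08·[0.5600·0.0000 + 0.4400·4.8000] = 1.9556
Node d (S = 104): V_d = 1/1.08·[0.5600·4.8000 + 0.4400·56.8000] = 25.6296
Node 0 (S = 130): V_0 = 1/1.08·[0.5600·1.9556 + 0.4400·25.6296] = 11.4557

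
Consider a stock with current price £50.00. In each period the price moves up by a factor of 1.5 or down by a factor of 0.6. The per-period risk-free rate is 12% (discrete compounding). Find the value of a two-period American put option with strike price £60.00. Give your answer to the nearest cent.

£14.23

Risk-neutral probability p = (1 + 0.12 − 0.6)/(1.5 − 0.6) = 0.5200/0.9000 = 0.5778
Terminal stock prices: S_uu = 112.5, S_ud = 45, S_dd = 18
Terminal payoffs (K − S): max(-52.5, 0) = 0, max(15, 0) = 15, max(42, 0) = 42
Node u (S = 75): continuation = 1/1.12·[0.5778·0.0000 + 0.4222·15.0000] = 5.6548; exercise value = 0.0000 ≤ continuation, so V_u = 5.6548
Node d (S = 30): continuation = 1/1.12·[0.5778·15.0000 + 0.4222·42.0000] = 23.5714; exercise value = 30.0000 > continuation, so V_d = 30.0000 (exercise)
Node 0 (S = 50): continuation = 1/1.12·[0.5778·5.6548 + 0.4222·30.0000] = 14.2267; exercise value = 10.0000 ≤ continuation, so V_0 = 14.2267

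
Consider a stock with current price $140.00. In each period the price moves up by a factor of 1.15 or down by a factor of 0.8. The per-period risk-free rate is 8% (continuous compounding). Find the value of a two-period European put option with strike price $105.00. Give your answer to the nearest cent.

$0.48

Risk-neutral probability p = (e^0.08 − 0.8)/(1.15 − 0.8) = 0.2833/0.3500 = 0.8094
Terminal stock prices: S_uu = 185.1, S_ud = 128.8, S_dd = 89.6
Terminal payoffs (K − S): max(-80.15, 0) = 0, max(-23.8, 0) = 0, max(15.4, 0) = 15.4
Node u (S = 161): V_u = e^(−0.08)·[0.8094·0.0000 + 0.1906·0.0000] = 0.0000
Node d (S = 112): V_d = e^(−0.08)·[0.8094·0.0000 + 0.1906·15.4000] = 2.7097
Node 0 (S = 140): V_0 = e^(−0.08)·[0.8094·0.0000 + 0.1906·2.7097] = 0.4768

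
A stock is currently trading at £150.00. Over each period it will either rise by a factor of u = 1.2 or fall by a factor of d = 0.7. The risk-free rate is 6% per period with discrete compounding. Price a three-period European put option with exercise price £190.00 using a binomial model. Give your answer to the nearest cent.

Risk-neutral probability p = (1 + 0.06 − 0.7)/(1.2 − 0.7) = 0.3600/0.5000 = 0.7200
Terminal stock prices: S_uuu = 259.2, S_uud = 151.2, S_udd = 88.2, S_ddd = 51.45
Terminal payoffs (K − S): max(-69.2, 0) = 0, max(38.8, 0) = 38.8, max(101.8, 0) = 101.8, max(138.6, 0) = 138.6
Node uu (S = 216): V_uu = 1/1.06·[0.7200·0.0000 + 0.2800·38.8000] = 10.2491
Node ud (S = 126): V_ud = 1/1.06·[0.7200·38.8000 + 0.2800·101.8000] = 53.2453
Node dd (S = 73.5): V_dd = 1/1.06·[0.7200·101.8000 + 0.2800·138.5500] = 105.7453
Node u (S = 180): V_u = 1/1.06·[0.7200·10.2491 + 0.2800·53.2453] = 21.0264
Node d (S = 105): V_d = 1/1.06·[0.7200·53.2453 + 0.2800·105.7453] = 64.0993
Node 0 (S = 150): V_0 = 1/1.06·[0.7200·21.0264 + 0.2800·64.0993] = 31.2140

£31.21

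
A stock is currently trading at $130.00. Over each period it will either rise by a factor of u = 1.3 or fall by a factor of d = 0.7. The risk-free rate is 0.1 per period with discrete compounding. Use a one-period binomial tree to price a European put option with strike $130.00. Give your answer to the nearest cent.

$11.82

Risk-neutral probability p = (1 + 0.1 − 0.7)/(1.3 − 0.7) = 0.4000/0.6000 = 0.6667
Terminal stock prices: S_u = 169, S_d = 91
Terminal payoffs (K − S): max(-39, 0) = 0, max(39, 0) = 39
Node 0 (S = 130): V_0 = 1/1.1·[0.6667·0.0000 + 0.3333·39.0000] = 11.8182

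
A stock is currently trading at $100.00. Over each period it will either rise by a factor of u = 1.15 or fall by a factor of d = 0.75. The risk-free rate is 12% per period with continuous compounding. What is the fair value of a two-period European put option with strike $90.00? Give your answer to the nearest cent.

$0.40

Risk-neutral probability p = (e^0.12 − 0.75)/(1.15 − 0.75) = 0.3775/0.4000 = 0.9437
Terminal stock prices: S_uu = 132.2, S_ud = 86.25, S_dd = 56.25
Terminal payoffs (K − S): max(-42.25, 0) = 0, max(3.75, 0) = 3.75, max(33.75, 0) = 33.75
Node u (S = 115): V_u = e^(−0.12)·[0.9437·0.0000 + 0.0563·3.7500] = 0.1871
Node d (S = 75): V_d = e^(−0.12)·[0.9437·3.7500 + 0.0563·33.7500] = 4.8228
Node 0 (S = 100): V_0 = e^(−0.12)·[0.9437·0.1871 + 0.0563·4.8228] = 0.3973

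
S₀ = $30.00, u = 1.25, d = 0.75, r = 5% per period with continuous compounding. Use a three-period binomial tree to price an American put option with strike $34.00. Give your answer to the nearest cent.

$5.62

Risk-neutral probability p = (e^0.05 − 0.75)/(1.25 − 0.75) = 0.3013/0.5000 = 0.6025
Terminal stock prices: S_uuu = 58.59, S_uud = 35.16, S_udd = 21.09, S_ddd = 12.66
Terminal payoffs (K − S): max(-24.59, 0) = 0, max(-1.156, 0) = 0, max(12.91, 0) = 12.91, max(21.34, 0) = 21.34
Node uu (S = 46.88): continuation = e^(−0.05)·[0.6025·0.0000 + 0.3975·0.0000] = 0.0000; exercise value = 0.0000 ≤ continuation, so V_uu = 0.0000
Node ud (S = 28.12): continuation = e^(−0.05)·[0.6025·0.0000 + 0.3975·12.9062] = 4.8795; exercise value = 5.8750 > continuation, so V_ud = 5.8750 (exercise)
Node dd (S = 16.88): continuation = e^(−0.05)·[0.6025·12.9062 + 0.3975·21.3438] = 15.4668; exercise value = 17.1250 > continuation, so V_dd = 17.1250 (exercise)
Node u (S = 37.5): continuation = e^(−0.05)·[0.6025·0.0000 + 0.3975·5.8750] = 2.2212; exercise value = 0.0000 ≤ continuation, so V_u = 2.2212
Node d (S = 22.5): continuation = e^(−0.05)·[0.6025·5.8750 + 0.3975·17.1250] = 9.8418; exercise value = 11.5000 > continuation, so V_d = 11.5000 (exercise)
Node 0 (S = 30): continuation = e^(−0.05)·[0.6025·2.2212 + 0.3975·11.5000] = 5.6209; exercise value = 4.0000 ≤ continuation, so V_0 = 5.6209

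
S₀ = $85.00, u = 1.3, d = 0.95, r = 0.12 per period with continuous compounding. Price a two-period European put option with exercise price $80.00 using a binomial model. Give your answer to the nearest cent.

$0.63

Risk-neutral probability p = (e^0.12 − 0.95)/(1.3 − 0.95) = 0.1775/0.3500 = 0.5071
Terminal stock prices: S_uu = 143.7, S_ud = 105, S_dd = 76.71
Terminal payoffs (K − S): max(-63.65, 0) = 0, max(-24.97, 0) = 0, max(3.288, 0) = 3.288
Node u (S = 110.5): V_u = e^(−0.12)·[0.5071·0.0000 + 0.4929·0.0000] = 0.0000
Node d (S = 80.75): V_d = e^(−0.12)·[0.5071·0.0000 + 0.4929·3.2875] = 1.4371
Node 0 (S = 85): V_0 = e^(−0.12)·[0.5071·0.0000 + 0.4929·1.4371] = 0.6282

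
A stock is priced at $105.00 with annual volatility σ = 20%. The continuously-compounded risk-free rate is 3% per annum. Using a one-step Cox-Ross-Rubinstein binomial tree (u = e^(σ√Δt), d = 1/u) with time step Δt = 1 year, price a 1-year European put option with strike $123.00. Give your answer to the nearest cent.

CRR parameters: u = e^(σ√Δt) = e^(0.2·√1) = 1.2214, d = 1/u = 0.8187
Per-period rate: rΔt = 0.03·1 = 0.03, so R = e^0.03 = 1.0305
Risk-neutral probability p = (e^0.03 − 0.8187)/(1.2214 − 0.8187) = 0.2117/0.4027 = 0.5258
Terminal stock prices: S_u = 128.2, S_d = 85.97
Terminal payoffs (K − S): max(-5.247, 0) = 0, max(37.03, 0) = 37.03
Node 0 (S = 105): V_0 = e^(−0.03)·[0.5258·0.0000 + 0.4742·37.0333] = 17.0423

$17.04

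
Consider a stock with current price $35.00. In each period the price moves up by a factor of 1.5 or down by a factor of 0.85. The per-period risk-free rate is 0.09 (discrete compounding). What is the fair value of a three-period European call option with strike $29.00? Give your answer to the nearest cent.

Risk-neutral probability p = (1 + 0.09 − 0.85)/(1.5 − 0.85) = 0.2400/0.6500 = 0.3692
Terminal stock prices: S_uuu = 118.1, S_uud = 66.94, S_udd = 37.93, S_ddd = 21.49
Terminal payoffs (S − K): max(89.12, 0) = 89.12, max(37.94, 0) = 37.94, max(8.931, 0) = 8.931, max(-7.506, 0) = 0
Node uu (S = 78.75): V_uu = 1/1.09·[0.3692·89.1250 + 0.6308·37.9375] = 52.1445
Node ud (S = 44.62): V_ud = 1/1.09·[0.3692·37.9375 + 0.6308·8.9312] = 18.0195
Node dd (S = 25.29): V_dd = 1/1.09·[0.3692·8.9312 + 0.6308·0.0000] = 3.0254
Node u (S = 52.5): V_u = 1/1.09·[0.3692·52.1445 + 0.6308·18.0195] = 28.0913
Node d (S = 29.75): V_d = 1/1.09·[0.3692·18.0195 + 0.6308·3.0254] = 7.8548
Node 0 (S = 35): V_0 = 1/1.09·[0.3692·28.0913 + 0.6308·7.8548] = 14.0612

$14.06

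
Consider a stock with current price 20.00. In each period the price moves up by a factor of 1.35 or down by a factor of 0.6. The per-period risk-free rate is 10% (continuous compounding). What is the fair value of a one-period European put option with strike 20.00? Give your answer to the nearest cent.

Risk-neutral probability p = (e^0.1 − 0.6)/(1.35 − 0.6) = 0.5052/0.7500 = 0.6736
Terminal stock prices: S_u = 27, S_d = 12
Terminal payoffs (K − S): max(-7, 0) = 0, max(8, 0) = 8
Node 0 (S = 20): V_0 = e^(−0.1)·[0.6736·0.0000 + 0.3264·8.0000] = 2.3630

2.36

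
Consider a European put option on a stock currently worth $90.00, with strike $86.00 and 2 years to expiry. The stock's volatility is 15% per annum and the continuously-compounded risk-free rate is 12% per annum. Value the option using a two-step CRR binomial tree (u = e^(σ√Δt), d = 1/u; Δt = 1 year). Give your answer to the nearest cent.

CRR parameters: u = e^(σ√Δt) = e^(0.15·√1) = 1.1618, d = 1/u = 0.8607
Per-period rate: rΔt = 0.12·1 = 0.12, so R = e^0.12 = 1.1275
Risk-neutral probability p = (e^0.12 − 0.8607)/(1.1618 − 0.8607) = 0.2668/0.3011 = 0.8860
Terminal stock prices: S_uu = 121.5, S_ud = 90, S_dd = 66.67
Terminal payoffs (K − S): max(-35.49, 0) = 0, max(-4, 0) = 0, max(19.33, 0) = 19.33
Node u (S = 104.6): V_u = e^(−0.12)·[0.8860·0.0000 + 0.1140·0.0000] = 0.0000
Node d (S = 77.46): V_d = e^(−0.12)·[0.8860·0.0000 + 0.1140·19.3264] = 1.9546
Node 0 (S = 90): V_0 = e^(−0.12)·[0.8860·0.0000 + 0.1140·1.9546] = 0.1977

$0.20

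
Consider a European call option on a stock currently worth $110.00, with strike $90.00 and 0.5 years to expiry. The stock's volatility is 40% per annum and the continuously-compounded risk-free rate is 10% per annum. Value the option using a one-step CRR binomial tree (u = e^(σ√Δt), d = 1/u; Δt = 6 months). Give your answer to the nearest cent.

$27.64

CRR parameters: u = e^(σ√Δt) = e^(0.4·√0.5) = 1.3269, d = 1/u = 0.7536
Per-period rate: rΔt = 0.1·0.5 = 0.05, so R = e^0.05 = 1.0513
Risk-neutral probability p = (e^0.05 − 0.7536)/(1.3269 − 0.7536) = 0.2976/0.5733 = 0.5192
Terminal stock prices: S_u = 146, S_d = 82.9
Terminal payoffs (S − K): max(55.96, 0) = 55.96, max(-7.1, 0) = 0
Node 0 (S = 110): V_0 = e^(−0.05)·[0.5192·55.9586 + 0.4808·0.0000] = 27.6365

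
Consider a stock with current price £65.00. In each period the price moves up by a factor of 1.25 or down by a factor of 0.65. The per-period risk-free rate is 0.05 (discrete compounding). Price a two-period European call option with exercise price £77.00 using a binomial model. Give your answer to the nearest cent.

Risk-neutral probability p = (1 + 0.05 − 0.65)/(1.25 − 0.65) = 0.4000/0.6000 = 0.6667
Terminal stock prices: S_uu = 101.6, S_ud = 52.81, S_dd = 27.46
Terminal payoffs (S − K): max(24.56, 0) = 24.56, max(-24.19, 0) = 0, max(-49.54, 0) = 0
Node u (S = 81.25): V_u = 1/1.05·[0.6667·24.5625 + 0.3333·0.0000] = 15.5952
Node d (S = 42.25): V_d = 1/1.05·[0.6667·0.0000 + 0.3333·0.0000] = 0.0000
Node 0 (S = 65): V_0 = 1/1.05·[0.6667·15.5952 + 0.3333·0.0000] = 9.9017

£9.90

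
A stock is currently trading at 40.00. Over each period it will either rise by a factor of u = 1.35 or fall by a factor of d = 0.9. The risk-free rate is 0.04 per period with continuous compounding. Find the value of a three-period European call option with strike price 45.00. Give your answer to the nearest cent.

5.14

Risk-neutral probability p = (e^0.04 − 0.9)/(1.35 − 0.9) = 0.1408/0.4500 = 0.3129
Terminal stock prices: S_uuu = 98.42, S_uud = 65.61, S_udd = 43.74, S_ddd = 29.16
Terminal payoffs (S − K): max(53.42, 0) = 53.42, max(20.61, 0) = 20.61, max(-1.26, 0) = 0, max(-15.84, 0) = 0
Node uu (S = 72.9): V_uu = e^(−0.04)·[0.3129·53.4150 + 0.6871·20.6100] = 29.6645
Node ud (S = 48.6): V_ud = e^(−0.04)·[0.3129·20.6100 + 0.6871·0.0000] = 6.1963
Node dd (S = 32.4): V_dd = e^(−0.04)·[0.3129·0.0000 + 0.6871·0.0000] = 0.0000
Node u (S = 54): V_u = e^(−0.04)·[0.3129·29.6645 + 0.6871·6.1963] = 13.0089
Node d (S = 36): V_d = e^(−0.04)·[0.3129·6.1963 + 0.6871·0.0000] = 1.8629
Node 0 (S = 40): V_0 = e^(−0.04)·[0.3129·13.0089 + 0.6871·1.8629] = 5.1408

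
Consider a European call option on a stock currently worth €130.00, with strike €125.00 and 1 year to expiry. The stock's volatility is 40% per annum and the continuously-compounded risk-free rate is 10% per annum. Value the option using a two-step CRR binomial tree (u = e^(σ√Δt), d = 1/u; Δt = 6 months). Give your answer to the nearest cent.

CRR parameters: u = e^(σ√Δt) = e^(0.4·√0.5) = 1.3269, d = 1/u = 0.7536
Per-period rate: rΔt = 0.1·0.5 = 0.05, so R = e^0.05 = 1.0513
Risk-neutral probability p = (e^0.05 − 0.7536)/(1.3269 − 0.7536) = 0.2976/0.5733 = 0.5192
Terminal stock prices: S_uu = 228.9, S_ud = 130, S_dd = 73.84
Terminal payoffs (S − K): max(103.9, 0) = 103.9, max(5, 0) = 5, max(-51.16, 0) = 0
Node u (S = 172.5): V_u = e^(−0.05)·[0.5192·103.8850 + 0.4808·5.0000] = 53.5929
Node d (S = 97.97): V_d = e^(−0.05)·[0.5192·5.0000 + 0.4808·0.0000] = 2.4694
Node 0 (S = 130): V_0 = e^(−0.05)·[0.5192·53.5929 + 0.4808·2.4694] = 27.5975

€27.60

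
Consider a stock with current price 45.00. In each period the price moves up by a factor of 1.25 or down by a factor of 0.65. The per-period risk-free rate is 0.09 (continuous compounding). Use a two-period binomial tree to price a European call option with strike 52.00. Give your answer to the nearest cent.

8.38

Risk-neutral probability p = (e^0.09 − 0.65)/(1.25 − 0.65) = 0.4442/0.6000 = 0.7403
Terminal stock prices: S_uu = 70.31, S_ud = 36.56, S_dd = 19.01
Terminal payoffs (S − K): max(18.31, 0) = 18.31, max(-15.44, 0) = 0, max(-32.99, 0) = 0
Node u (S = 56.25): V_u = e^(−0.09)·[0.7403·18.3125 + 0.2597·0.0000] = 12.3898
Node d (S = 29.25): V_d = e^(−0.09)·[0.7403·0.0000 + 0.2597·0.0000] = 0.0000
Node 0 (S = 45): V_0 = e^(−0.09)·[0.7403·12.3898 + 0.2597·0.0000] = 8.3826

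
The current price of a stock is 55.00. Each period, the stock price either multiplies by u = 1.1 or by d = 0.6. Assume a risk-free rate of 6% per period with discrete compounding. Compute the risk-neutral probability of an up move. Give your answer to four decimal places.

Risk-neutral probability p = (1 + 0.06 − 0.6)/(1.1 − 0.6) = 0.4600/0.5000 = 0.9200

p = 0.9200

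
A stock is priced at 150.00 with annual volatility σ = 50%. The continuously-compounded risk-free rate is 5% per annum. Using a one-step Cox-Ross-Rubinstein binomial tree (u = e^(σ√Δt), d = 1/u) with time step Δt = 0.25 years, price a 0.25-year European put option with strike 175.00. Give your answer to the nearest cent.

CRR parameters: u = e^(σ√Δt) = e^(0.5·√0.25) = 1.2840, d = 1/u = 0.7788
Per-period rate: rΔt = 0.05·0.25 = 0.0125, so R = e^0.0125 = 1.0126
Risk-neutral probability p = (e^0.0125 − 0.7788)/(1.2840 − 0.7788) = 0.2338/0.5052 = 0.4627
Terminal stock prices: S_u = 192.6, S_d = 116.8
Terminal payoffs (K − S): max(-17.6, 0) = 0, max(58.18, 0) = 58.18
Node 0 (S = 150): V_0 = e^(−0.0125)·[0.4627·0.0000 + 0.5373·58.1799] = 30.8706

30.87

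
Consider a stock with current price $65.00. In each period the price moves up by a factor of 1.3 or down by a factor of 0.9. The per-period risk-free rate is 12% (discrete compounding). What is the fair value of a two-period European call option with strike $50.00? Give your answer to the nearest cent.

$25.14

Risk-neutral probability p = (1 + 0.12 − 0.9)/(1.3 − 0.9) = 0.2200/0.4000 = 0.5500
Terminal stock prices: S_uu = 109.9, S_ud = 76.05, S_dd = 52.65
Terminal payoffs (S − K): max(59.85, 0) = 59.85, max(26.05, 0) = 26.05, max(2.65, 0) = 2.65
Node u (S = 84.5): V_u = 1/1.12·[0.5500·59.8500 + 0.4500·26.0500] = 39.8571
Node d (S = 58.5): V_d = 1/1.12·[0.5500·26.0500 + 0.4500·2.6500] = 13.8571
Node 0 (S = 65): V_0 = 1/1.12·[0.5500·39.8571 + 0.4500·13.8571] = 25.1403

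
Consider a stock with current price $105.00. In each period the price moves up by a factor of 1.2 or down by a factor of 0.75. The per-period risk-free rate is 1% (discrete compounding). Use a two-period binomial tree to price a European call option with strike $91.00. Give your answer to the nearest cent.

$21.37

Risk-neutral probability p = (1 + 0.01 − 0.75)/(1.2 − 0.75) = 0.2600/0.4500 = 0.5778
Terminal stock prices: S_uu = 151.2, S_ud = 94.5, S_dd = 59.06
Terminal payoffs (S − K): max(60.2, 0) = 60.2, max(3.5, 0) = 3.5, max(-31.94, 0) = 0
Node u (S = 126): V_u = 1/1.01·[0.5778·60.2000 + 0.4222·3.5000] = 35.9010
Node d (S = 78.75): V_d = 1/1.01·[0.5778·3.5000 + 0.4222·0.0000] = 2.0022
Node 0 (S = 105): V_0 = 1/1.01·[0.5778·35.9010 + 0.4222·2.0022] = 21.3744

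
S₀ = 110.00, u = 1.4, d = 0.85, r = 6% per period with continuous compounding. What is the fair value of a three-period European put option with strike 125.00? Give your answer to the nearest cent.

Risk-neutral probability p = (e^0.06 − 0.85)/(1.4 − 0.85) = 0.2118/0.5500 = 0.3852
Terminal stock prices: S_uuu = 301.8, S_uud = 183.3, S_udd = 111.3, S_ddd = 67.55
Terminal payoffs (K − S): max(-176.8, 0) = 0, max(-58.26, 0) = 0, max(13.74, 0) = 13.74, max(57.45, 0) = 57.45
Node uu (S = 215.6): V_uu = e^(−0.06)·[0.3852·0.0000 + 0.6148·0.0000] = 0.0000
Node ud (S = 130.9): V_ud = e^(−0.06)·[0.3852·0.0000 + 0.6148·13.7350] = 7.9531
Node dd (S = 79.47): V_dd = e^(−0.06)·[0.3852·13.7350 + 0.6148·57.4463] = 38.2456
Node u (S = 154): V_u = e^(−0.06)·[0.3852·0.0000 + 0.6148·7.9531] = 4.6051
Node d (S = 93.5): V_d = e^(−0.06)·[0.3852·7.9531 + 0.6148·38.2456] = 25.0304
Node 0 (S = 110): V_0 = e^(−0.06)·[0.3852·4.6051 + 0.6148·25.0304] = 16.1639

16.16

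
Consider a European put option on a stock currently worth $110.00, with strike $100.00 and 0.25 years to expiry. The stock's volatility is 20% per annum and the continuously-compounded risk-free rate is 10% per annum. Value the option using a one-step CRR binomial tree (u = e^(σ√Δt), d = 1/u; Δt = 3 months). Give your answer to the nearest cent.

CRR parameters: u = e^(σ√Δt) = e^(0.2·√0.25) = 1.1052, d = 1/u = 0.9048
Per-period rate: rΔt = 0.1·0.25 = 0.025, so R = e^0.025 = 1.0253
Risk-neutral probability p = (e^0.025 − 0.9048)/(1.1052 − 0.9048) = 0.1205/0.2003 = 0.6014
Terminal stock prices: S_u = 121.6, S_d = 99.53
Terminal payoffs (K − S): max(-21.57, 0) = 0, max(0.4679, 0) = 0.4679
Node 0 (S = 110): V_0 = e^(−0.025)·[0.6014·0.0000 + 0.3986·0.4679] = 0.1819

$0.18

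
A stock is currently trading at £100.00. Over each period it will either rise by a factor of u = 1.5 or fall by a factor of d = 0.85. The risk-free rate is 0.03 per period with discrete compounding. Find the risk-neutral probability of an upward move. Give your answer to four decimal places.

p = 0.2769

Risk-neutral probability p = (1 + 0.03 − 0.85)/(1.5 − 0.85) = 0.1800/0.6500 = 0.2769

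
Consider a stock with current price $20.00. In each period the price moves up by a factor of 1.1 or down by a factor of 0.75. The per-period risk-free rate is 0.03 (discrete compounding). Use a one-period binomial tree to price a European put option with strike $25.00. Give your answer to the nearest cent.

Risk-neutral probability p = (1 + 0.03 − 0.75)/(1.1 − 0.75) = 0.2800/0.3500 = 0.8000
Terminal stock prices: S_u = 22, S_d = 15
Terminal payoffs (K − S): max(3, 0) = 3, max(10, 0) = 10
Node 0 (S = 20): V_0 = 1/1.03·[0.8000·3.0000 + 0.2000·10.0000] = 4.2718

$4.27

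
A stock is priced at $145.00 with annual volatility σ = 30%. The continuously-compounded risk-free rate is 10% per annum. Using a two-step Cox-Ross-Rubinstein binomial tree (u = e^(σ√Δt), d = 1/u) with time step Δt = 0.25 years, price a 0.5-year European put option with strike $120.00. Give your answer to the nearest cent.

CRR parameters: u = e^(σ√Δt) = e^(0.3·√0.25) = 1.1618, d = 1/u = 0.8607
Per-period rate: rΔt = 0.1·0.25 = 0.025, so R = e^0.025 = 1.0253
Risk-neutral probability p = (e^0.025 − 0.8607)/(1.1618 − 0.8607) = 0.1646/0.3011 = 0.5466
Terminal stock prices: S_uu = 195.7, S_ud = 145, S_dd = 107.4
Terminal payoffs (K − S): max(-75.73, 0) = 0, max(-25, 0) = 0, max(12.58, 0) = 12.58
Node u (S = 168.5): V_u = e^(−0.025)·[0.5466·0.0000 + 0.4534·0.0000] = 0.0000
Node d (S = 124.8): V_d = e^(−0.025)·[0.5466·0.0000 + 0.4534·12.5814] = 5.5631
Node 0 (S = 145): V_0 = e^(−0.025)·[0.5466·0.0000 + 0.4534·5.5631] = 2.4598

$2.46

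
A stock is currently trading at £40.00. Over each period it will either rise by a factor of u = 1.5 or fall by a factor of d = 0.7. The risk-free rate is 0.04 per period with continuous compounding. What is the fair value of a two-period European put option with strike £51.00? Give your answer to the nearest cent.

Risk-neutral probability p = (e^0.04 − 0.7)/(1.5 − 0.7) = 0.3408/0.8000 = 0.4260
Terminal stock prices: S_uu = 90, S_ud = 42, S_dd = 19.6
Terminal payoffs (K − S): max(-39, 0) = 0, max(9, 0) = 9, max(31.4, 0) = 31.4
Node u (S = 60): V_u = e^(−0.04)·[0.4260·0.0000 + 0.5740·9.0000] = 4.9633
Node d (S = 28): V_d = e^(−0.04)·[0.4260·9.0000 + 0.5740·31.4000] = 21.0003
Node 0 (S = 40): V_0 = e^(−0.04)·[0.4260·4.9633 + 0.5740·21.0003] = 13.6128

£13.61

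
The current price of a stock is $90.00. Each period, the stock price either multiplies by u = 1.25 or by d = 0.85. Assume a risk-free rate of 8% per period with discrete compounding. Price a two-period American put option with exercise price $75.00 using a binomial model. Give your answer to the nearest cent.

$1.54

Risk-neutral probability p = (1 + 0.08 − 0.85)/(1.25 − 0.85) = 0.2300/0.4000 = 0.5750
Terminal stock prices: S_uu = 140.6, S_ud = 95.62, S_dd = 65.02
Terminal payoffs (K − S): max(-65.62, 0) = 0, max(-20.62, 0) = 0, max(9.975, 0) = 9.975
Node u (S = 112.5): continuation = 1/1.08·[0.5750·0.0000 + 0.4250·0.0000] = 0.0000; exercise value = 0.0000 ≤ continuation, so V_u = 0.0000
Node d (S = 76.5): continuation = 1/1.08·[0.5750·0.0000 + 0.4250·9.9750] = 3.9253; exercise value = 0.0000 ≤ continuation, so V_d = 3.9253
Node 0 (S = 90): continuation = 1/1.08·[0.5750·0.0000 + 0.4250·3.9253] = 1.5447; exercise value = 0.0000 ≤ continuation, so V_0 = 1.5447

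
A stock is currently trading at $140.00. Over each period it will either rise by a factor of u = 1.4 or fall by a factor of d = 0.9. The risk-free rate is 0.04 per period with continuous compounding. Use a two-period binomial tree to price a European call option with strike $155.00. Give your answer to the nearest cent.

$16.73

Risk-neutral probability p = (e^0.04 − 0.9)/(1.4 − 0.9) = 0.1408/0.5000 = 0.2816
Terminal stock prices: S_uu = 274.4, S_ud = 176.4, S_dd = 113.4
Terminal payoffs (S − K): max(119.4, 0) = 119.4, max(21.4, 0) = 21.4, max(-41.6, 0) = 0
Node u (S = 196): V_u = e^(−0.04)·[0.2816·119.4000 + 0.7184·21.4000] = 47.0776
Node d (S = 126): V_d = e^(−0.04)·[0.2816·21.4000 + 0.7184·0.0000] = 5.7904
Node 0 (S = 140): V_0 = e^(−0.04)·[0.2816·47.0776 + 0.7184·5.7904] = 16.7348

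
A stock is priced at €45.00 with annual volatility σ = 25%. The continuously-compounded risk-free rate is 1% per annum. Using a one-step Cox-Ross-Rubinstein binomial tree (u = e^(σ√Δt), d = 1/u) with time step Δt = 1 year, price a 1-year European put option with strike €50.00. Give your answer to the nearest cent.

CRR parameters: u = e^(σ√Δt) = e^(0.25·√1) = 1.2840, d = 1/u = 0.7788
Per-period rate: rΔt = 0.01·1 = 0.01, so R = e^0.01 = 1.0101
Risk-neutral probability p = (e^0.01 − 0.7788)/(1.2840 − 0.7788) = 0.2312/0.5052 = 0.4577
Terminal stock prices: S_u = 57.78, S_d = 35.05
Terminal payoffs (K − S): max(-7.781, 0) = 0, max(14.95, 0) = 14.95
Node 0 (S = 45): V_0 = e^(−0.01)·[0.4577·0.0000 + 0.5423·14.9540] = 8.0286

€8.03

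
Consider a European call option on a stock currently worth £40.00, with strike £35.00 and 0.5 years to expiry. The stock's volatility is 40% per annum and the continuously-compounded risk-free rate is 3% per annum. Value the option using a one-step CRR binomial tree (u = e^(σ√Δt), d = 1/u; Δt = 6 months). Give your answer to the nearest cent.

£8.12

CRR parameters: u = e^(σ√Δt) = e^(0.4·√0.5) = 1.3269, d = 1/u = 0.7536
Per-period rate: rΔt = 0.03·0.5 = 0.015, so R = e^0.015 = 1.0151
Risk-neutral probability p = (e^0.015 − 0.7536)/(1.3269 − 0.7536) = 0.2615/0.5733 = 0.4561
Terminal stock prices: S_u = 53.08, S_d = 30.15
Terminal payoffs (S − K): max(18.08, 0) = 18.08, max(-4.854, 0) = 0
Node 0 (S = 40): V_0 = e^(−0.015)·[0.4561·18.0759 + 0.5439·0.0000] = 8.1220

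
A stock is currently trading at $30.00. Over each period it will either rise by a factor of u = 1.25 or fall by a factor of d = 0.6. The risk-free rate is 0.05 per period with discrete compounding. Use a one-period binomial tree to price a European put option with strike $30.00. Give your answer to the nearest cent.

Risk-neutral probability p = (1 + 0.05 − 0.6)/(1.25 − 0.6) = 0.4500/0.6500 = 0.6923
Terminal stock prices: S_u = 37.5, S_d = 18
Terminal payoffs (K − S): max(-7.5, 0) = 0, max(12, 0) = 12
Node 0 (S = 30): V_0 = 1/1.05·[0.6923·0.0000 + 0.3077·12.0000] = 3.5165

$3.52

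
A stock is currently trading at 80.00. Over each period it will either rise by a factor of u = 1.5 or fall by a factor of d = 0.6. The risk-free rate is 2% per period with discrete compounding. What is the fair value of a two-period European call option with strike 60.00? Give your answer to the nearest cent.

Risk-neutral probability p = (1 + 0.02 − 0.6)/(1.5 − 0.6) = 0.4200/0.9000 = 0.4667
Terminal stock prices: S_uu = 180, S_ud = 72, S_dd = 28.8
Terminal payoffs (S − K): max(120, 0) = 120, max(12, 0) = 12, max(-31.2, 0) = 0
Node u (S = 120): V_u = 1/1.02·[0.4667·120.0000 + 0.5333·12.0000] = 61.1765
Node d (S = 48): V_d = 1/1.02·[0.4667·12.0000 + 0.5333·0.0000] = 5.4902
Node 0 (S = 80): V_0 = 1/1.02·[0.4667·61.1765 + 0.5333·5.4902] = 30.8599

30.86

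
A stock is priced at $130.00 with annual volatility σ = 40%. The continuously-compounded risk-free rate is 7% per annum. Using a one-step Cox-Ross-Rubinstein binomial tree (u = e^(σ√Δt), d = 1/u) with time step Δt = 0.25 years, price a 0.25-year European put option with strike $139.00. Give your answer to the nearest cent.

CRR parameters: u = e^(σ√Δt) = e^(0.4·√0.25) = 1.2214, d = 1/u = 0.8187
Per-period rate: rΔt = 0.07·0.25 = 0.0175, so R = e^0.0175 = 1.0177
Risk-neutral probability p = (e^0.0175 − 0.8187)/(1.2214 − 0.8187) = 0.1989/0.4027 = 0.4940
Terminal stock prices: S_u = 158.8, S_d = 106.4
Terminal payoffs (K − S): max(-19.78, 0) = 0, max(32.57, 0) = 32.57
Node 0 (S = 130): V_0 = e^(−0.0175)·[0.4940·0.0000 + 0.5060·32.5650] = 16.1918

$16.19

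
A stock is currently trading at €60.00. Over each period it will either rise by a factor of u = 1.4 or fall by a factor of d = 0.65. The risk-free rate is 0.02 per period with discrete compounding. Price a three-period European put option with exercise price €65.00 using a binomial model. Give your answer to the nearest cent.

€16.51

Risk-neutral probability p = (1 + 0.02 − 0.65)/(1.4 − 0.65) = 0.3700/0.7500 = 0.4933
Terminal stock prices: S_uuu = 164.6, S_uud = 76.44, S_udd = 35.49, S_ddd = 16.48
Terminal payoffs (K − S): max(-99.64, 0) = 0, max(-11.44, 0) = 0, max(29.51, 0) = 29.51, max(48.52, 0) = 48.52
Node uu (S = 117.6): V_uu = 1/1.02·[0.4933·0.0000 + 0.5067·0.0000] = 0.0000
Node ud (S = 54.6): V_ud = 1/1.02·[0.4933·0.0000 + 0.5067·29.5100] = 14.6586
Node dd (S = 25.35): V_dd = 1/1.02·[0.4933·29.5100 + 0.5067·48.5225] = 38.3755
Node u (S = 84): V_u = 1/1.02·[0.4933·0.0000 + 0.5067·14.6586] = 7.2814
Node d (S = 39): V_d = 1/1.02·[0.4933·14.6586 + 0.5067·38.3755] = 26.1521
Node 0 (S = 60): V_0 = 1/1.02·[0.4933·7.2814 + 0.5067·26.1521] = 16.5123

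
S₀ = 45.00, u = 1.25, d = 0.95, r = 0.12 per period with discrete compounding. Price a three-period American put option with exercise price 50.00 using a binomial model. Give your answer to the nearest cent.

5.00

Risk-neutral probability p = (1 + 0.12 − 0.95)/(1.25 − 0.95) = 0.1700/0.3000 = 0.5667
Terminal stock prices: S_uuu = 87.89, S_uud = 66.8, S_udd = 50.77, S_ddd = 38.58
Terminal payoffs (K − S): max(-37.89, 0) = 0, max(-16.8, 0) = 0, max(-0.7656, 0) = 0, max(11.42, 0) = 11.42
Node uu (S = 70.31): continuation = 1/1.12·[0.5667·0.0000 + 0.4333·0.0000] = 0.0000; exercise value = 0.0000 ≤ continuation, so V_uu = 0.0000
Node ud (S = 53.44): continuation = 1/1.12·[0.5667·0.0000 + 0.4333·0.0000] = 0.0000; exercise value = 0.0000 ≤ continuation, so V_ud = 0.0000
Node dd (S = 40.61): continuation = 1/1.12·[0.5667·0.0000 + 0.4333·11.4181] = 4.4177; exercise value = 9.3875 > continuation, so V_dd = 9.3875 (exercise)
Node u (S = 56.25): continuation = 1/1.12·[0.5667·0.0000 + 0.4333·0.0000] = 0.0000; exercise value = 0.0000 ≤ continuation, so V_u = 0.0000
Node d (S = 42.75): continuation = 1/1.12·[0.5667·0.0000 + 0.4333·9.3875] = 3.6321; exercise value = 7.2500 > continuation, so V_d = 7.2500 (exercise)
Node 0 (S = 45): continuation = 1/1.12·[0.5667·0.0000 + 0.4333·7.2500] = 2.8051; exercise value = 5.0000 > continuation, so V_0 = 5.0000 (exercise)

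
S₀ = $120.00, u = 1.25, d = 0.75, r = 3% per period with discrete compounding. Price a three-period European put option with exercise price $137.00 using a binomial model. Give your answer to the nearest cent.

Risk-neutral probability p = (1 + 0.03 − 0.75)/(1.25 − 0.75) = 0.2800/0.5000 = 0.5600
Terminal stock prices: S_uuu = 234.4, S_uud = 140.6, S_udd = 84.38, S_ddd = 50.62
Terminal payoffs (K − S): max(-97.38, 0) = 0, max(-3.625, 0) = 0, max(52.62, 0) = 52.62, max(86.38, 0) = 86.38
Node uu (S = 187.5): V_uu = 1/1.03·[0.5600·0.0000 + 0.4400·0.0000] = 0.0000
Node ud (S = 112.5): V_ud = 1/1.03·[0.5600·0.0000 + 0.4400·52.6250] = 22.4806
Node dd (S = 67.5): V_dd = 1/1.03·[0.5600·52.6250 + 0.4400·86.3750] = 65.5097
Node u (S = 150): V_u = 1/1.03·[0.5600·0.0000 + 0.4400·22.4806] = 9.6034
Node d (S = 90): V_d = 1/1.03·[0.5600·22.4806 + 0.4400·65.5097] = 40.2072
Node 0 (S = 120): V_0 = 1/1.03·[0.5600·9.6034 + 0.4400·40.2072] = 22.3971

$22.40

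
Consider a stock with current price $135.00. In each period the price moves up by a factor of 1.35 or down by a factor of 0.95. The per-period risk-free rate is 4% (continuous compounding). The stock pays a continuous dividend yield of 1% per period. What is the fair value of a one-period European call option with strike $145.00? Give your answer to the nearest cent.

Per-period risk-free factor R = e^0.04 = 1.0408; dividend-adjusted growth = e^(0.04−0.01) = 1.0305.
Risk-neutral probability p = (1.0305 − 0.95)/(1.35 − 0.95) = 0.0805/0.4000 = 0.2011
Terminal stock prices: S_u = 182.2, S_d = 128.2
Terminal payoffs (S − K): max(37.25, 0) = 37.25, max(-16.75, 0) = 0
Node 0 (S = 135): V_0 = e^(−0.04)·[0.2011·37.2500 + 0.7989·0.0000] = 7.1986

$7.20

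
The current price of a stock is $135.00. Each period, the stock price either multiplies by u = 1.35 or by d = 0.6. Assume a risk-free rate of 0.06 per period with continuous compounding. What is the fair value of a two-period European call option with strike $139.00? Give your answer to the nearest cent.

$36.00

Risk-neutral probability p = (e^0.06 − 0.6)/(1.35 − 0.6) = 0.4618/0.7500 = 0.6158
Terminal stock prices: S_uu = 246, S_ud = 109.3, S_dd = 48.6
Terminal payoffs (S − K): max(107, 0) = 107, max(-29.65, 0) = 0, max(-90.4, 0) = 0
Node u (S = 182.2): V_u = e^(−0.06)·[0.6158·107.0375 + 0.3842·0.0000] = 62.0734
Node d (S = 81): V_d = e^(−0.06)·[0.6158·0.0000 + 0.3842·0.0000] = 0.0000
Node 0 (S = 135): V_0 = e^(−0.06)·[0.6158·62.0734 + 0.3842·0.0000] = 35.9977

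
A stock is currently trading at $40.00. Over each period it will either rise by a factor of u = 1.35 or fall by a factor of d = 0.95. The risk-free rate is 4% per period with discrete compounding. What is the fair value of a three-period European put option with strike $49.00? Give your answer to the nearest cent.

$6.18

Risk-neutral probability p = (1 + 0.04 − 0.95)/(1.35 − 0.95) = 0.0900/0.4000 = 0.2250
Terminal stock prices: S_uuu = 98.42, S_uud = 69.25, S_udd = 48.73, S_ddd = 34.29
Terminal payoffs (K − S): max(-49.42, 0) = 0, max(-20.25, 0) = 0, max(0.265, 0) = 0.265, max(14.71, 0) = 14.71
Node uu (S = 72.9): V_uu = 1/1.04·[0.2250·0.0000 + 0.7750·0.0000] = 0.0000
Node ud (S = 51.3): V_ud = 1/1.04·[0.2250·0.0000 + 0.7750·0.2650] = 0.1975
Node dd (S = 36.1): V_dd = 1/1.04·[0.2250·0.2650 + 0.7750·14.7050] = 11.0154
Node u (S = 54): V_u = 1/1.04·[0.2250·0.0000 + 0.7750·0.1975] = 0.1472
Node d (S = 38): V_d = 1/1.04·[0.2250·0.1975 + 0.7750·11.0154] = 8.2513
Node 0 (S = 40): V_0 = 1/1.04·[0.2250·0.1472 + 0.7750·8.2513] = 6.1806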